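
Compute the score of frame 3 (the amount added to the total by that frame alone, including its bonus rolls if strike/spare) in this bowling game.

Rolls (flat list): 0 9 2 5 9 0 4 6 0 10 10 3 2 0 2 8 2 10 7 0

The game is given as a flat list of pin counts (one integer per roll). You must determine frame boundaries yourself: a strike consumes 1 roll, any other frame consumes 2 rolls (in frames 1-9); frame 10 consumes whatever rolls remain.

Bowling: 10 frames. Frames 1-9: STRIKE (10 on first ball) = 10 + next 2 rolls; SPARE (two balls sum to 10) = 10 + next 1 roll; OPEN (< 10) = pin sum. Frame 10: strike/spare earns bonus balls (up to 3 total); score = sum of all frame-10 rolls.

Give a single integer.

Frame 1: OPEN (0+9=9). Cumulative: 9
Frame 2: OPEN (2+5=7). Cumulative: 16
Frame 3: OPEN (9+0=9). Cumulative: 25
Frame 4: SPARE (4+6=10). 10 + next roll (0) = 10. Cumulative: 35
Frame 5: SPARE (0+10=10). 10 + next roll (10) = 20. Cumulative: 55

Answer: 9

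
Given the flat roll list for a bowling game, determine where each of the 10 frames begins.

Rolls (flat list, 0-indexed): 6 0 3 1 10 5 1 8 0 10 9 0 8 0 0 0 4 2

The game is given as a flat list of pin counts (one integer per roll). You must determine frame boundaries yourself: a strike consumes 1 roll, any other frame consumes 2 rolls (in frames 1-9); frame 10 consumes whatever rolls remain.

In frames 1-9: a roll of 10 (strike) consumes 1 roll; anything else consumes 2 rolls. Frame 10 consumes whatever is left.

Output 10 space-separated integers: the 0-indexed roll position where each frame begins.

Frame 1 starts at roll index 0: rolls=6,0 (sum=6), consumes 2 rolls
Frame 2 starts at roll index 2: rolls=3,1 (sum=4), consumes 2 rolls
Frame 3 starts at roll index 4: roll=10 (strike), consumes 1 roll
Frame 4 starts at roll index 5: rolls=5,1 (sum=6), consumes 2 rolls
Frame 5 starts at roll index 7: rolls=8,0 (sum=8), consumes 2 rolls
Frame 6 starts at roll index 9: roll=10 (strike), consumes 1 roll
Frame 7 starts at roll index 10: rolls=9,0 (sum=9), consumes 2 rolls
Frame 8 starts at roll index 12: rolls=8,0 (sum=8), consumes 2 rolls
Frame 9 starts at roll index 14: rolls=0,0 (sum=0), consumes 2 rolls
Frame 10 starts at roll index 16: 2 remaining rolls

Answer: 0 2 4 5 7 9 10 12 14 16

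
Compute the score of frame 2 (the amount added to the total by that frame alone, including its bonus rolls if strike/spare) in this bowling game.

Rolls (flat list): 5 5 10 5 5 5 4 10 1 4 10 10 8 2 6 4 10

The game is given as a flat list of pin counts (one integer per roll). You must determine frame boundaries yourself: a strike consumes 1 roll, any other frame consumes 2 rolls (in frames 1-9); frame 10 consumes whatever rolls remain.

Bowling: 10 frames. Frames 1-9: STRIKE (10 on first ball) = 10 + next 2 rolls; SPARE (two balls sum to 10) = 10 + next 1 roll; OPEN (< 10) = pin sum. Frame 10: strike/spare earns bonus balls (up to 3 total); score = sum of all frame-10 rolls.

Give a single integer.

Answer: 20

Derivation:
Frame 1: SPARE (5+5=10). 10 + next roll (10) = 20. Cumulative: 20
Frame 2: STRIKE. 10 + next two rolls (5+5) = 20. Cumulative: 40
Frame 3: SPARE (5+5=10). 10 + next roll (5) = 15. Cumulative: 55
Frame 4: OPEN (5+4=9). Cumulative: 64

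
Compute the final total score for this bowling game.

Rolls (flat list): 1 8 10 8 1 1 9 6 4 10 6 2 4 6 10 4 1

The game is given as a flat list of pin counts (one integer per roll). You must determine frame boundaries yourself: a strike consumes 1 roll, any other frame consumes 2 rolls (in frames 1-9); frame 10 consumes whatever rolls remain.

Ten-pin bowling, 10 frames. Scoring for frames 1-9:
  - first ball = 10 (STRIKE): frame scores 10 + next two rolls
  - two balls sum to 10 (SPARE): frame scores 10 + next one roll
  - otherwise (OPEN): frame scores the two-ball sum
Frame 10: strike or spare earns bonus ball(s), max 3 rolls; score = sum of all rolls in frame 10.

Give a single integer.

Answer: 139

Derivation:
Frame 1: OPEN (1+8=9). Cumulative: 9
Frame 2: STRIKE. 10 + next two rolls (8+1) = 19. Cumulative: 28
Frame 3: OPEN (8+1=9). Cumulative: 37
Frame 4: SPARE (1+9=10). 10 + next roll (6) = 16. Cumulative: 53
Frame 5: SPARE (6+4=10). 10 + next roll (10) = 20. Cumulative: 73
Frame 6: STRIKE. 10 + next two rolls (6+2) = 18. Cumulative: 91
Frame 7: OPEN (6+2=8). Cumulative: 99
Frame 8: SPARE (4+6=10). 10 + next roll (10) = 20. Cumulative: 119
Frame 9: STRIKE. 10 + next two rolls (4+1) = 15. Cumulative: 134
Frame 10: OPEN. Sum of all frame-10 rolls (4+1) = 5. Cumulative: 139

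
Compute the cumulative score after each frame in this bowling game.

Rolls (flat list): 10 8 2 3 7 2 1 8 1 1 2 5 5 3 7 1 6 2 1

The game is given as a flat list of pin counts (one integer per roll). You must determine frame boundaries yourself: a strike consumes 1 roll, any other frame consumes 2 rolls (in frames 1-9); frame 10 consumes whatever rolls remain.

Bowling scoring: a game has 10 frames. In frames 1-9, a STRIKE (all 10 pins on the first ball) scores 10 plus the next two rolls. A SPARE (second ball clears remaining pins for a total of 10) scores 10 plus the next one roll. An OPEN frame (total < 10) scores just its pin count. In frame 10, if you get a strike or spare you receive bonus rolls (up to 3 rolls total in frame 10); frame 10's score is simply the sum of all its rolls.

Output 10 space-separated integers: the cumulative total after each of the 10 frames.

Answer: 20 33 45 48 57 60 73 84 91 94

Derivation:
Frame 1: STRIKE. 10 + next two rolls (8+2) = 20. Cumulative: 20
Frame 2: SPARE (8+2=10). 10 + next roll (3) = 13. Cumulative: 33
Frame 3: SPARE (3+7=10). 10 + next roll (2) = 12. Cumulative: 45
Frame 4: OPEN (2+1=3). Cumulative: 48
Frame 5: OPEN (8+1=9). Cumulative: 57
Frame 6: OPEN (1+2=3). Cumulative: 60
Frame 7: SPARE (5+5=10). 10 + next roll (3) = 13. Cumulative: 73
Frame 8: SPARE (3+7=10). 10 + next roll (1) = 11. Cumulative: 84
Frame 9: OPEN (1+6=7). Cumulative: 91
Frame 10: OPEN. Sum of all frame-10 rolls (2+1) = 3. Cumulative: 94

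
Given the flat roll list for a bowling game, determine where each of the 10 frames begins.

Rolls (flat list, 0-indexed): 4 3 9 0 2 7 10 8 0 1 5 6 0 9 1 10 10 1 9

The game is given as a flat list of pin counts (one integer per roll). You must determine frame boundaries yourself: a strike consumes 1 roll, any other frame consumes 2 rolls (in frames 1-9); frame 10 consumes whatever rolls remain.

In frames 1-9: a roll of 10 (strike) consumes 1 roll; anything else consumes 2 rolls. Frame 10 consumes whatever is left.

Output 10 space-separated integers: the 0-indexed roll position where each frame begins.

Frame 1 starts at roll index 0: rolls=4,3 (sum=7), consumes 2 rolls
Frame 2 starts at roll index 2: rolls=9,0 (sum=9), consumes 2 rolls
Frame 3 starts at roll index 4: rolls=2,7 (sum=9), consumes 2 rolls
Frame 4 starts at roll index 6: roll=10 (strike), consumes 1 roll
Frame 5 starts at roll index 7: rolls=8,0 (sum=8), consumes 2 rolls
Frame 6 starts at roll index 9: rolls=1,5 (sum=6), consumes 2 rolls
Frame 7 starts at roll index 11: rolls=6,0 (sum=6), consumes 2 rolls
Frame 8 starts at roll index 13: rolls=9,1 (sum=10), consumes 2 rolls
Frame 9 starts at roll index 15: roll=10 (strike), consumes 1 roll
Frame 10 starts at roll index 16: 3 remaining rolls

Answer: 0 2 4 6 7 9 11 13 15 16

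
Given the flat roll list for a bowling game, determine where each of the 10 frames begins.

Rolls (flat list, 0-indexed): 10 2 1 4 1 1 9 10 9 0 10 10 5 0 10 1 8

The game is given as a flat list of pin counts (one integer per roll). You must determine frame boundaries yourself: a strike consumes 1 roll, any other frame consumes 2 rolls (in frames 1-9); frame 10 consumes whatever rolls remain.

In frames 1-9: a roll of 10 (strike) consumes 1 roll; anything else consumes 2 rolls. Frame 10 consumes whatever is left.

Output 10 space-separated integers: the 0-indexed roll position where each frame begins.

Frame 1 starts at roll index 0: roll=10 (strike), consumes 1 roll
Frame 2 starts at roll index 1: rolls=2,1 (sum=3), consumes 2 rolls
Frame 3 starts at roll index 3: rolls=4,1 (sum=5), consumes 2 rolls
Frame 4 starts at roll index 5: rolls=1,9 (sum=10), consumes 2 rolls
Frame 5 starts at roll index 7: roll=10 (strike), consumes 1 roll
Frame 6 starts at roll index 8: rolls=9,0 (sum=9), consumes 2 rolls
Frame 7 starts at roll index 10: roll=10 (strike), consumes 1 roll
Frame 8 starts at roll index 11: roll=10 (strike), consumes 1 roll
Frame 9 starts at roll index 12: rolls=5,0 (sum=5), consumes 2 rolls
Frame 10 starts at roll index 14: 3 remaining rolls

Answer: 0 1 3 5 7 8 10 11 12 14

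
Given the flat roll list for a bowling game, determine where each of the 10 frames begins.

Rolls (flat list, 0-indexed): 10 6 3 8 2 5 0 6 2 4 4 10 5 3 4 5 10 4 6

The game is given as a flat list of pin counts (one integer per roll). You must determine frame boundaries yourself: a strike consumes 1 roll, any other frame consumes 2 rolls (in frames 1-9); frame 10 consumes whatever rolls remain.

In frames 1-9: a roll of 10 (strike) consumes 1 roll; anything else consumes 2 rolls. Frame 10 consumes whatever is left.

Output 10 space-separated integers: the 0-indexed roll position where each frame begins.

Frame 1 starts at roll index 0: roll=10 (strike), consumes 1 roll
Frame 2 starts at roll index 1: rolls=6,3 (sum=9), consumes 2 rolls
Frame 3 starts at roll index 3: rolls=8,2 (sum=10), consumes 2 rolls
Frame 4 starts at roll index 5: rolls=5,0 (sum=5), consumes 2 rolls
Frame 5 starts at roll index 7: rolls=6,2 (sum=8), consumes 2 rolls
Frame 6 starts at roll index 9: rolls=4,4 (sum=8), consumes 2 rolls
Frame 7 starts at roll index 11: roll=10 (strike), consumes 1 roll
Frame 8 starts at roll index 12: rolls=5,3 (sum=8), consumes 2 rolls
Frame 9 starts at roll index 14: rolls=4,5 (sum=9), consumes 2 rolls
Frame 10 starts at roll index 16: 3 remaining rolls

Answer: 0 1 3 5 7 9 11 12 14 16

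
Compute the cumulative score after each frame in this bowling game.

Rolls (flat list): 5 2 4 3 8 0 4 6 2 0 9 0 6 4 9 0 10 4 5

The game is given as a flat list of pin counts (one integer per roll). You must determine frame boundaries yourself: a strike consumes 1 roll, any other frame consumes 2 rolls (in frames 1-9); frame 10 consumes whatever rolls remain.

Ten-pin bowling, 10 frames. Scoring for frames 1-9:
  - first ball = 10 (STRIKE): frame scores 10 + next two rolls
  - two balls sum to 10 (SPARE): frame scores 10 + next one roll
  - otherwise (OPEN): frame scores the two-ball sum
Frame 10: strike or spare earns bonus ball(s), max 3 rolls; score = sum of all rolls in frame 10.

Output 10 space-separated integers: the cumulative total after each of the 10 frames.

Answer: 7 14 22 34 36 45 64 73 92 101

Derivation:
Frame 1: OPEN (5+2=7). Cumulative: 7
Frame 2: OPEN (4+3=7). Cumulative: 14
Frame 3: OPEN (8+0=8). Cumulative: 22
Frame 4: SPARE (4+6=10). 10 + next roll (2) = 12. Cumulative: 34
Frame 5: OPEN (2+0=2). Cumulative: 36
Frame 6: OPEN (9+0=9). Cumulative: 45
Frame 7: SPARE (6+4=10). 10 + next roll (9) = 19. Cumulative: 64
Frame 8: OPEN (9+0=9). Cumulative: 73
Frame 9: STRIKE. 10 + next two rolls (4+5) = 19. Cumulative: 92
Frame 10: OPEN. Sum of all frame-10 rolls (4+5) = 9. Cumulative: 101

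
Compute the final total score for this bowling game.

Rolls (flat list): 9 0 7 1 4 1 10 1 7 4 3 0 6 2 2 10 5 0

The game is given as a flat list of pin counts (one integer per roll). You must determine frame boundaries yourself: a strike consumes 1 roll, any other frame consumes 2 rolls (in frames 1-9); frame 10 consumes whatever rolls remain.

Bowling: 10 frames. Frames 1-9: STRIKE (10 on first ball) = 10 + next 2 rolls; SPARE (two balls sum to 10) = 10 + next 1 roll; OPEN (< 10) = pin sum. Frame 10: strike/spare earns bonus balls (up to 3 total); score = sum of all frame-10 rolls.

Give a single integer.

Answer: 85

Derivation:
Frame 1: OPEN (9+0=9). Cumulative: 9
Frame 2: OPEN (7+1=8). Cumulative: 17
Frame 3: OPEN (4+1=5). Cumulative: 22
Frame 4: STRIKE. 10 + next two rolls (1+7) = 18. Cumulative: 40
Frame 5: OPEN (1+7=8). Cumulative: 48
Frame 6: OPEN (4+3=7). Cumulative: 55
Frame 7: OPEN (0+6=6). Cumulative: 61
Frame 8: OPEN (2+2=4). Cumulative: 65
Frame 9: STRIKE. 10 + next two rolls (5+0) = 15. Cumulative: 80
Frame 10: OPEN. Sum of all frame-10 rolls (5+0) = 5. Cumulative: 85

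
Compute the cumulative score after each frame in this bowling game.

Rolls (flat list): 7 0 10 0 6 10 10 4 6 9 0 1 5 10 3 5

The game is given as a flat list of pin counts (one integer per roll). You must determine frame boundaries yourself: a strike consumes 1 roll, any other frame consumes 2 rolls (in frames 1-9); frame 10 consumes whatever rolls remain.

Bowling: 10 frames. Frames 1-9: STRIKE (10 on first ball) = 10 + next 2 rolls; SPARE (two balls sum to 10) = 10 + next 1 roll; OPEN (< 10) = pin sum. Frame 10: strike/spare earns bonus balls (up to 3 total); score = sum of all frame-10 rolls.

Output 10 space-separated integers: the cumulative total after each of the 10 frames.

Answer: 7 23 29 53 73 92 101 107 125 133

Derivation:
Frame 1: OPEN (7+0=7). Cumulative: 7
Frame 2: STRIKE. 10 + next two rolls (0+6) = 16. Cumulative: 23
Frame 3: OPEN (0+6=6). Cumulative: 29
Frame 4: STRIKE. 10 + next two rolls (10+4) = 24. Cumulative: 53
Frame 5: STRIKE. 10 + next two rolls (4+6) = 20. Cumulative: 73
Frame 6: SPARE (4+6=10). 10 + next roll (9) = 19. Cumulative: 92
Frame 7: OPEN (9+0=9). Cumulative: 101
Frame 8: OPEN (1+5=6). Cumulative: 107
Frame 9: STRIKE. 10 + next two rolls (3+5) = 18. Cumulative: 125
Frame 10: OPEN. Sum of all frame-10 rolls (3+5) = 8. Cumulative: 133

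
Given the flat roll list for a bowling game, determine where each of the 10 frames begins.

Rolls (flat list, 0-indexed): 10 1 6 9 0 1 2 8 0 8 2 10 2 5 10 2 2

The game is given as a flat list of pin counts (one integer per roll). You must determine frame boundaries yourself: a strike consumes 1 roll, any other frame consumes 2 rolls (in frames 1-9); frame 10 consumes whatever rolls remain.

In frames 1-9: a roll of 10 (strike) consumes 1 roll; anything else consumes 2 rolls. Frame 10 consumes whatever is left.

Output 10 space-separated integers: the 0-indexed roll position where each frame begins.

Answer: 0 1 3 5 7 9 11 12 14 15

Derivation:
Frame 1 starts at roll index 0: roll=10 (strike), consumes 1 roll
Frame 2 starts at roll index 1: rolls=1,6 (sum=7), consumes 2 rolls
Frame 3 starts at roll index 3: rolls=9,0 (sum=9), consumes 2 rolls
Frame 4 starts at roll index 5: rolls=1,2 (sum=3), consumes 2 rolls
Frame 5 starts at roll index 7: rolls=8,0 (sum=8), consumes 2 rolls
Frame 6 starts at roll index 9: rolls=8,2 (sum=10), consumes 2 rolls
Frame 7 starts at roll index 11: roll=10 (strike), consumes 1 roll
Frame 8 starts at roll index 12: rolls=2,5 (sum=7), consumes 2 rolls
Frame 9 starts at roll index 14: roll=10 (strike), consumes 1 roll
Frame 10 starts at roll index 15: 2 remaining rolls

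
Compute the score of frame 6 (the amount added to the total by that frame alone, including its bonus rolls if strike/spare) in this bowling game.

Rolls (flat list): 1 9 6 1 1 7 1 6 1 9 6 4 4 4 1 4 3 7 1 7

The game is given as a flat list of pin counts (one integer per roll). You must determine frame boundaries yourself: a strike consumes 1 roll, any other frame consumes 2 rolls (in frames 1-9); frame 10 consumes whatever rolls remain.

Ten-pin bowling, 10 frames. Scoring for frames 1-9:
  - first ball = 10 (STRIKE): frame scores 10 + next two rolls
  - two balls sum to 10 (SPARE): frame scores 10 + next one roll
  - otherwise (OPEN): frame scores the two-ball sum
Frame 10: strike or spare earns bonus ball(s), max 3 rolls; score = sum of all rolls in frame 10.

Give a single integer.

Answer: 14

Derivation:
Frame 1: SPARE (1+9=10). 10 + next roll (6) = 16. Cumulative: 16
Frame 2: OPEN (6+1=7). Cumulative: 23
Frame 3: OPEN (1+7=8). Cumulative: 31
Frame 4: OPEN (1+6=7). Cumulative: 38
Frame 5: SPARE (1+9=10). 10 + next roll (6) = 16. Cumulative: 54
Frame 6: SPARE (6+4=10). 10 + next roll (4) = 14. Cumulative: 68
Frame 7: OPEN (4+4=8). Cumulative: 76
Frame 8: OPEN (1+4=5). Cumulative: 81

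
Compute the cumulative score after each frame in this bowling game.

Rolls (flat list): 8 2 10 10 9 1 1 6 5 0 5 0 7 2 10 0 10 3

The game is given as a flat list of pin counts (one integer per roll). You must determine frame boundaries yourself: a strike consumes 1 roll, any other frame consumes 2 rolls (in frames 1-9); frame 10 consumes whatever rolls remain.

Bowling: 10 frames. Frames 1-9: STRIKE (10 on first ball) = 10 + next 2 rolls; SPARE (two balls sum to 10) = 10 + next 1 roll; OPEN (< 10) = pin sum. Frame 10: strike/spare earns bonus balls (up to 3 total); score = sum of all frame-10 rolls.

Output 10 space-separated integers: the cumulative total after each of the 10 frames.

Frame 1: SPARE (8+2=10). 10 + next roll (10) = 20. Cumulative: 20
Frame 2: STRIKE. 10 + next two rolls (10+9) = 29. Cumulative: 49
Frame 3: STRIKE. 10 + next two rolls (9+1) = 20. Cumulative: 69
Frame 4: SPARE (9+1=10). 10 + next roll (1) = 11. Cumulative: 80
Frame 5: OPEN (1+6=7). Cumulative: 87
Frame 6: OPEN (5+0=5). Cumulative: 92
Frame 7: OPEN (5+0=5). Cumulative: 97
Frame 8: OPEN (7+2=9). Cumulative: 106
Frame 9: STRIKE. 10 + next two rolls (0+10) = 20. Cumulative: 126
Frame 10: SPARE. Sum of all frame-10 rolls (0+10+3) = 13. Cumulative: 139

Answer: 20 49 69 80 87 92 97 106 126 139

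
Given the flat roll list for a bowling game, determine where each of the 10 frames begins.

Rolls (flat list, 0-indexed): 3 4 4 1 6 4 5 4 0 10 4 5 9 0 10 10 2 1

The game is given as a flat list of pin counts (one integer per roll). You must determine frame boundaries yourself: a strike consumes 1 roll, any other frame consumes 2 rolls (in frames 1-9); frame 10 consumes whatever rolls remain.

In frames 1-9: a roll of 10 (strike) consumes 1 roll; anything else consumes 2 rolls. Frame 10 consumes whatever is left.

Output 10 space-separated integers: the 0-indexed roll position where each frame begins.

Answer: 0 2 4 6 8 10 12 14 15 16

Derivation:
Frame 1 starts at roll index 0: rolls=3,4 (sum=7), consumes 2 rolls
Frame 2 starts at roll index 2: rolls=4,1 (sum=5), consumes 2 rolls
Frame 3 starts at roll index 4: rolls=6,4 (sum=10), consumes 2 rolls
Frame 4 starts at roll index 6: rolls=5,4 (sum=9), consumes 2 rolls
Frame 5 starts at roll index 8: rolls=0,10 (sum=10), consumes 2 rolls
Frame 6 starts at roll index 10: rolls=4,5 (sum=9), consumes 2 rolls
Frame 7 starts at roll index 12: rolls=9,0 (sum=9), consumes 2 rolls
Frame 8 starts at roll index 14: roll=10 (strike), consumes 1 roll
Frame 9 starts at roll index 15: roll=10 (strike), consumes 1 roll
Frame 10 starts at roll index 16: 2 remaining rolls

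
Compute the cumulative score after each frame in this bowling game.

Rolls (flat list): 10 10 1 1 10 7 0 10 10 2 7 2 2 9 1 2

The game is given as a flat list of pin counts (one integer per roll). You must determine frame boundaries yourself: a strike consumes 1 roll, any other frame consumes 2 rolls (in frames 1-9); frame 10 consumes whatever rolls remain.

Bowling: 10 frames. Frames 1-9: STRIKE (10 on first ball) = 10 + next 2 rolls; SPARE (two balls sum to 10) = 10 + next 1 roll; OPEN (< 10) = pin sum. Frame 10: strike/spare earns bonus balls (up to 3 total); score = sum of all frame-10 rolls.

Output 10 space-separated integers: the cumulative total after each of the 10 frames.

Answer: 21 33 35 52 59 81 100 109 113 125

Derivation:
Frame 1: STRIKE. 10 + next two rolls (10+1) = 21. Cumulative: 21
Frame 2: STRIKE. 10 + next two rolls (1+1) = 12. Cumulative: 33
Frame 3: OPEN (1+1=2). Cumulative: 35
Frame 4: STRIKE. 10 + next two rolls (7+0) = 17. Cumulative: 52
Frame 5: OPEN (7+0=7). Cumulative: 59
Frame 6: STRIKE. 10 + next two rolls (10+2) = 22. Cumulative: 81
Frame 7: STRIKE. 10 + next two rolls (2+7) = 19. Cumulative: 100
Frame 8: OPEN (2+7=9). Cumulative: 109
Frame 9: OPEN (2+2=4). Cumulative: 113
Frame 10: SPARE. Sum of all frame-10 rolls (9+1+2) = 12. Cumulative: 125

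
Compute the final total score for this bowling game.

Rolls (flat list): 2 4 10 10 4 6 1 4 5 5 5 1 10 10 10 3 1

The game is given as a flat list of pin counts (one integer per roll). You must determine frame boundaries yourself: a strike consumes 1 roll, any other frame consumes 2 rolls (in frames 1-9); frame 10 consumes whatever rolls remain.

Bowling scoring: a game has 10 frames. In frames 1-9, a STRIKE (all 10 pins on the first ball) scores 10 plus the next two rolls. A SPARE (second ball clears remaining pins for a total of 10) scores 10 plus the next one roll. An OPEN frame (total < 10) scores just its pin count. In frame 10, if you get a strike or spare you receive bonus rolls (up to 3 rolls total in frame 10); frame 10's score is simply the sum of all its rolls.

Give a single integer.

Answer: 154

Derivation:
Frame 1: OPEN (2+4=6). Cumulative: 6
Frame 2: STRIKE. 10 + next two rolls (10+4) = 24. Cumulative: 30
Frame 3: STRIKE. 10 + next two rolls (4+6) = 20. Cumulative: 50
Frame 4: SPARE (4+6=10). 10 + next roll (1) = 11. Cumulative: 61
Frame 5: OPEN (1+4=5). Cumulative: 66
Frame 6: SPARE (5+5=10). 10 + next roll (5) = 15. Cumulative: 81
Frame 7: OPEN (5+1=6). Cumulative: 87
Frame 8: STRIKE. 10 + next two rolls (10+10) = 30. Cumulative: 117
Frame 9: STRIKE. 10 + next two rolls (10+3) = 23. Cumulative: 140
Frame 10: STRIKE. Sum of all frame-10 rolls (10+3+1) = 14. Cumulative: 154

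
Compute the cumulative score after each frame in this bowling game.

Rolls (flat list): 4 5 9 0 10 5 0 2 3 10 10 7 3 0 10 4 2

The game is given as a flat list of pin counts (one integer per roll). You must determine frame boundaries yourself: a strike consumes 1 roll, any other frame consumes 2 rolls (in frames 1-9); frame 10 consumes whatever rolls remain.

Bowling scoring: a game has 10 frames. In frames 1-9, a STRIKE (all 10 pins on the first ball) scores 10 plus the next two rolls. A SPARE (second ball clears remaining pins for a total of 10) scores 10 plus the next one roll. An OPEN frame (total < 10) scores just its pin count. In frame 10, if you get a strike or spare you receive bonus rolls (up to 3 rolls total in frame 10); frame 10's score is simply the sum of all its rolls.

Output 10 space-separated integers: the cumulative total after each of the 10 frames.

Answer: 9 18 33 38 43 70 90 100 114 120

Derivation:
Frame 1: OPEN (4+5=9). Cumulative: 9
Frame 2: OPEN (9+0=9). Cumulative: 18
Frame 3: STRIKE. 10 + next two rolls (5+0) = 15. Cumulative: 33
Frame 4: OPEN (5+0=5). Cumulative: 38
Frame 5: OPEN (2+3=5). Cumulative: 43
Frame 6: STRIKE. 10 + next two rolls (10+7) = 27. Cumulative: 70
Frame 7: STRIKE. 10 + next two rolls (7+3) = 20. Cumulative: 90
Frame 8: SPARE (7+3=10). 10 + next roll (0) = 10. Cumulative: 100
Frame 9: SPARE (0+10=10). 10 + next roll (4) = 14. Cumulative: 114
Frame 10: OPEN. Sum of all frame-10 rolls (4+2) = 6. Cumulative: 120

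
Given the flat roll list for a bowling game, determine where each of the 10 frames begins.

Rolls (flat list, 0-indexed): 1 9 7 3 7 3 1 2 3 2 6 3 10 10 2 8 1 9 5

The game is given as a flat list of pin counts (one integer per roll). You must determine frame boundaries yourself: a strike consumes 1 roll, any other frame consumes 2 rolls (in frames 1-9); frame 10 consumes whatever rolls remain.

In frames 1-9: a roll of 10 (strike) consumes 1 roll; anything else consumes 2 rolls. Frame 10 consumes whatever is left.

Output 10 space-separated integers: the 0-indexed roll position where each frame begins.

Answer: 0 2 4 6 8 10 12 13 14 16

Derivation:
Frame 1 starts at roll index 0: rolls=1,9 (sum=10), consumes 2 rolls
Frame 2 starts at roll index 2: rolls=7,3 (sum=10), consumes 2 rolls
Frame 3 starts at roll index 4: rolls=7,3 (sum=10), consumes 2 rolls
Frame 4 starts at roll index 6: rolls=1,2 (sum=3), consumes 2 rolls
Frame 5 starts at roll index 8: rolls=3,2 (sum=5), consumes 2 rolls
Frame 6 starts at roll index 10: rolls=6,3 (sum=9), consumes 2 rolls
Frame 7 starts at roll index 12: roll=10 (strike), consumes 1 roll
Frame 8 starts at roll index 13: roll=10 (strike), consumes 1 roll
Frame 9 starts at roll index 14: rolls=2,8 (sum=10), consumes 2 rolls
Frame 10 starts at roll index 16: 3 remaining rolls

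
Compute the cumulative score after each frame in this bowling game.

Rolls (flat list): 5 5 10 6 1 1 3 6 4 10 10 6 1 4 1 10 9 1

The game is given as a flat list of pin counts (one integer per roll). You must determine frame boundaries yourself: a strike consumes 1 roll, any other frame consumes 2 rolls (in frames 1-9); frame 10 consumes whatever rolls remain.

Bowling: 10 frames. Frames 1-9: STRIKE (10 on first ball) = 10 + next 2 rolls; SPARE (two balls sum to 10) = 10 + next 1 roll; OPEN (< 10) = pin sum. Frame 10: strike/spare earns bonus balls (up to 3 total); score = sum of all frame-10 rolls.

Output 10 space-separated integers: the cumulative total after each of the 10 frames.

Frame 1: SPARE (5+5=10). 10 + next roll (10) = 20. Cumulative: 20
Frame 2: STRIKE. 10 + next two rolls (6+1) = 17. Cumulative: 37
Frame 3: OPEN (6+1=7). Cumulative: 44
Frame 4: OPEN (1+3=4). Cumulative: 48
Frame 5: SPARE (6+4=10). 10 + next roll (10) = 20. Cumulative: 68
Frame 6: STRIKE. 10 + next two rolls (10+6) = 26. Cumulative: 94
Frame 7: STRIKE. 10 + next two rolls (6+1) = 17. Cumulative: 111
Frame 8: OPEN (6+1=7). Cumulative: 118
Frame 9: OPEN (4+1=5). Cumulative: 123
Frame 10: STRIKE. Sum of all frame-10 rolls (10+9+1) = 20. Cumulative: 143

Answer: 20 37 44 48 68 94 111 118 123 143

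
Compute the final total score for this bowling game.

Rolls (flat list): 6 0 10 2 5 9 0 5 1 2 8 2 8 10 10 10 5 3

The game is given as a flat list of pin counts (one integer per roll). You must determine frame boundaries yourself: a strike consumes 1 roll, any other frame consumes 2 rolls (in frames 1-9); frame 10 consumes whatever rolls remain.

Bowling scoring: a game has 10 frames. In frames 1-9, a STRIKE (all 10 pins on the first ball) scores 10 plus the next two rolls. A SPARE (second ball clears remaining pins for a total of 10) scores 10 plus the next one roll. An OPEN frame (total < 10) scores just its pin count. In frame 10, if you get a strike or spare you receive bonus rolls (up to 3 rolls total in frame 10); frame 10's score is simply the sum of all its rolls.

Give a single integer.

Frame 1: OPEN (6+0=6). Cumulative: 6
Frame 2: STRIKE. 10 + next two rolls (2+5) = 17. Cumulative: 23
Frame 3: OPEN (2+5=7). Cumulative: 30
Frame 4: OPEN (9+0=9). Cumulative: 39
Frame 5: OPEN (5+1=6). Cumulative: 45
Frame 6: SPARE (2+8=10). 10 + next roll (2) = 12. Cumulative: 57
Frame 7: SPARE (2+8=10). 10 + next roll (10) = 20. Cumulative: 77
Frame 8: STRIKE. 10 + next two rolls (10+10) = 30. Cumulative: 107
Frame 9: STRIKE. 10 + next two rolls (10+5) = 25. Cumulative: 132
Frame 10: STRIKE. Sum of all frame-10 rolls (10+5+3) = 18. Cumulative: 150

Answer: 150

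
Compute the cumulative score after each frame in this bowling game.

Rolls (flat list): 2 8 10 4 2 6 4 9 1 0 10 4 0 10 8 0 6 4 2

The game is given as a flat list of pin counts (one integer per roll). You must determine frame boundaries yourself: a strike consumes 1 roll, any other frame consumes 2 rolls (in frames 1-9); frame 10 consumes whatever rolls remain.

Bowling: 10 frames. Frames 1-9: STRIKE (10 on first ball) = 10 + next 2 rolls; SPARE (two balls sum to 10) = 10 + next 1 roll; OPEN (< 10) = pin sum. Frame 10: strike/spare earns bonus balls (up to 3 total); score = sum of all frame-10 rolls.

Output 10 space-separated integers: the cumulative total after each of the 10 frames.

Frame 1: SPARE (2+8=10). 10 + next roll (10) = 20. Cumulative: 20
Frame 2: STRIKE. 10 + next two rolls (4+2) = 16. Cumulative: 36
Frame 3: OPEN (4+2=6). Cumulative: 42
Frame 4: SPARE (6+4=10). 10 + next roll (9) = 19. Cumulative: 61
Frame 5: SPARE (9+1=10). 10 + next roll (0) = 10. Cumulative: 71
Frame 6: SPARE (0+10=10). 10 + next roll (4) = 14. Cumulative: 85
Frame 7: OPEN (4+0=4). Cumulative: 89
Frame 8: STRIKE. 10 + next two rolls (8+0) = 18. Cumulative: 107
Frame 9: OPEN (8+0=8). Cumulative: 115
Frame 10: SPARE. Sum of all frame-10 rolls (6+4+2) = 12. Cumulative: 127

Answer: 20 36 42 61 71 85 89 107 115 127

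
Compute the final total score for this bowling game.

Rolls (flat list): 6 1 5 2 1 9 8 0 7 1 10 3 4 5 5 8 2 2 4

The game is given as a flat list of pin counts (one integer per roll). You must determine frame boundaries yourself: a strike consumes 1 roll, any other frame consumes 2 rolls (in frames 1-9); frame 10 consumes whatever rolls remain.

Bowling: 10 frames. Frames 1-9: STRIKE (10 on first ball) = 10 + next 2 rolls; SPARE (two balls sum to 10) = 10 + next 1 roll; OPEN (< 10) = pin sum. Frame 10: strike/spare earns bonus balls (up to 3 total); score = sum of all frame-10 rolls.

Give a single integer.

Answer: 108

Derivation:
Frame 1: OPEN (6+1=7). Cumulative: 7
Frame 2: OPEN (5+2=7). Cumulative: 14
Frame 3: SPARE (1+9=10). 10 + next roll (8) = 18. Cumulative: 32
Frame 4: OPEN (8+0=8). Cumulative: 40
Frame 5: OPEN (7+1=8). Cumulative: 48
Frame 6: STRIKE. 10 + next two rolls (3+4) = 17. Cumulative: 65
Frame 7: OPEN (3+4=7). Cumulative: 72
Frame 8: SPARE (5+5=10). 10 + next roll (8) = 18. Cumulative: 90
Frame 9: SPARE (8+2=10). 10 + next roll (2) = 12. Cumulative: 102
Frame 10: OPEN. Sum of all frame-10 rolls (2+4) = 6. Cumulative: 108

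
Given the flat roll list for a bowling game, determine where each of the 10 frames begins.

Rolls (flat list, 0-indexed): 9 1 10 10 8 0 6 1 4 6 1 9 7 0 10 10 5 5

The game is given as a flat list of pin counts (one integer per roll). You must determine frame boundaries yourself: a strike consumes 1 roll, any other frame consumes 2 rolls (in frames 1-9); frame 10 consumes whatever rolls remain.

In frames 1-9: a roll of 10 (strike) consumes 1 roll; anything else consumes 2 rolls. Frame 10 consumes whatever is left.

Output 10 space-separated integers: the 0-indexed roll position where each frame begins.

Frame 1 starts at roll index 0: rolls=9,1 (sum=10), consumes 2 rolls
Frame 2 starts at roll index 2: roll=10 (strike), consumes 1 roll
Frame 3 starts at roll index 3: roll=10 (strike), consumes 1 roll
Frame 4 starts at roll index 4: rolls=8,0 (sum=8), consumes 2 rolls
Frame 5 starts at roll index 6: rolls=6,1 (sum=7), consumes 2 rolls
Frame 6 starts at roll index 8: rolls=4,6 (sum=10), consumes 2 rolls
Frame 7 starts at roll index 10: rolls=1,9 (sum=10), consumes 2 rolls
Frame 8 starts at roll index 12: rolls=7,0 (sum=7), consumes 2 rolls
Frame 9 starts at roll index 14: roll=10 (strike), consumes 1 roll
Frame 10 starts at roll index 15: 3 remaining rolls

Answer: 0 2 3 4 6 8 10 12 14 15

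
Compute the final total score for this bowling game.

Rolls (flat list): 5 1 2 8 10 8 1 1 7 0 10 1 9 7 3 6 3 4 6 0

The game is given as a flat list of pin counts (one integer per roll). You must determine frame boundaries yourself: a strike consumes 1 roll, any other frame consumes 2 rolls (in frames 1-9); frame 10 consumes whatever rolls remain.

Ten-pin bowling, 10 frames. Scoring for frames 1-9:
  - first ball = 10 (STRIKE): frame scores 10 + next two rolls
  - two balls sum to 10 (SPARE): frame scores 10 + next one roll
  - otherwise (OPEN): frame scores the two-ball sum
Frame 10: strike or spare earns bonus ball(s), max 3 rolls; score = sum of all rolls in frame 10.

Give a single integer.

Frame 1: OPEN (5+1=6). Cumulative: 6
Frame 2: SPARE (2+8=10). 10 + next roll (10) = 20. Cumulative: 26
Frame 3: STRIKE. 10 + next two rolls (8+1) = 19. Cumulative: 45
Frame 4: OPEN (8+1=9). Cumulative: 54
Frame 5: OPEN (1+7=8). Cumulative: 62
Frame 6: SPARE (0+10=10). 10 + next roll (1) = 11. Cumulative: 73
Frame 7: SPARE (1+9=10). 10 + next roll (7) = 17. Cumulative: 90
Frame 8: SPARE (7+3=10). 10 + next roll (6) = 16. Cumulative: 106
Frame 9: OPEN (6+3=9). Cumulative: 115
Frame 10: SPARE. Sum of all frame-10 rolls (4+6+0) = 10. Cumulative: 125

Answer: 125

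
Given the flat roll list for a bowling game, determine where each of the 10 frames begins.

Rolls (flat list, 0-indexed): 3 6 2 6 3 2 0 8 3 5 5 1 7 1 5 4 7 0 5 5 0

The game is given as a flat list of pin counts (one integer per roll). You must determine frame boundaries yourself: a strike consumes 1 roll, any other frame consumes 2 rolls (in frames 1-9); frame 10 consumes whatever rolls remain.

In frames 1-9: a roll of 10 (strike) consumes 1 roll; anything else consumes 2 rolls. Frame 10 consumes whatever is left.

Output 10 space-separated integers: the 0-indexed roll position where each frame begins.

Frame 1 starts at roll index 0: rolls=3,6 (sum=9), consumes 2 rolls
Frame 2 starts at roll index 2: rolls=2,6 (sum=8), consumes 2 rolls
Frame 3 starts at roll index 4: rolls=3,2 (sum=5), consumes 2 rolls
Frame 4 starts at roll index 6: rolls=0,8 (sum=8), consumes 2 rolls
Frame 5 starts at roll index 8: rolls=3,5 (sum=8), consumes 2 rolls
Frame 6 starts at roll index 10: rolls=5,1 (sum=6), consumes 2 rolls
Frame 7 starts at roll index 12: rolls=7,1 (sum=8), consumes 2 rolls
Frame 8 starts at roll index 14: rolls=5,4 (sum=9), consumes 2 rolls
Frame 9 starts at roll index 16: rolls=7,0 (sum=7), consumes 2 rolls
Frame 10 starts at roll index 18: 3 remaining rolls

Answer: 0 2 4 6 8 10 12 14 16 18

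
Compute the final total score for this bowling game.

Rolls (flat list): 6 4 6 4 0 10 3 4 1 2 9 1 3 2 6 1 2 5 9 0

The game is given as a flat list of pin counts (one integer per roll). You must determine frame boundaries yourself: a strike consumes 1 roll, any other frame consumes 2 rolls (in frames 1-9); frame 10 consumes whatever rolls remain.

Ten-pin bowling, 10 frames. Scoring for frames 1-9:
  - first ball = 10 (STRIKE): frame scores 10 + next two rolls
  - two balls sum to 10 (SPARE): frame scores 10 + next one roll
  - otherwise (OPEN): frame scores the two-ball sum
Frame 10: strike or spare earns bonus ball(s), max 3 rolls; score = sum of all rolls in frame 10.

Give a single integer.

Frame 1: SPARE (6+4=10). 10 + next roll (6) = 16. Cumulative: 16
Frame 2: SPARE (6+4=10). 10 + next roll (0) = 10. Cumulative: 26
Frame 3: SPARE (0+10=10). 10 + next roll (3) = 13. Cumulative: 39
Frame 4: OPEN (3+4=7). Cumulative: 46
Frame 5: OPEN (1+2=3). Cumulative: 49
Frame 6: SPARE (9+1=10). 10 + next roll (3) = 13. Cumulative: 62
Frame 7: OPEN (3+2=5). Cumulative: 67
Frame 8: OPEN (6+1=7). Cumulative: 74
Frame 9: OPEN (2+5=7). Cumulative: 81
Frame 10: OPEN. Sum of all frame-10 rolls (9+0) = 9. Cumulative: 90

Answer: 90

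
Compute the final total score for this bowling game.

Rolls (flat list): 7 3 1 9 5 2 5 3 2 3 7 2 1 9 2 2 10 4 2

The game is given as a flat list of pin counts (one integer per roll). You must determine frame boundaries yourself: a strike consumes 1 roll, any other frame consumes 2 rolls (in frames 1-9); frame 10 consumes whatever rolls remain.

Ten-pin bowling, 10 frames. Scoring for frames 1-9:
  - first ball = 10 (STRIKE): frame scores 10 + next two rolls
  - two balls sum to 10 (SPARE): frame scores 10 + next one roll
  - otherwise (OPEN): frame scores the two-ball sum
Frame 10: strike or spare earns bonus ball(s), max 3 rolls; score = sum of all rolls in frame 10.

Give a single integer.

Frame 1: SPARE (7+3=10). 10 + next roll (1) = 11. Cumulative: 11
Frame 2: SPARE (1+9=10). 10 + next roll (5) = 15. Cumulative: 26
Frame 3: OPEN (5+2=7). Cumulative: 33
Frame 4: OPEN (5+3=8). Cumulative: 41
Frame 5: OPEN (2+3=5). Cumulative: 46
Frame 6: OPEN (7+2=9). Cumulative: 55
Frame 7: SPARE (1+9=10). 10 + next roll (2) = 12. Cumulative: 67
Frame 8: OPEN (2+2=4). Cumulative: 71
Frame 9: STRIKE. 10 + next two rolls (4+2) = 16. Cumulative: 87
Frame 10: OPEN. Sum of all frame-10 rolls (4+2) = 6. Cumulative: 93

Answer: 93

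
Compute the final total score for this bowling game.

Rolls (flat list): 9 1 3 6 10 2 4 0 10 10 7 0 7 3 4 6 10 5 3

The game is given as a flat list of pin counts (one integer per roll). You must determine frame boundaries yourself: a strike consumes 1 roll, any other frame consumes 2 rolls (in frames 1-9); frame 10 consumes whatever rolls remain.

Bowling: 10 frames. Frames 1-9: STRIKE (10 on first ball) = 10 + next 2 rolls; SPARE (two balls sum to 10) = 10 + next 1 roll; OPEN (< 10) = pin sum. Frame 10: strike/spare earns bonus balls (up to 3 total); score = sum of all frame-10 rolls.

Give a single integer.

Frame 1: SPARE (9+1=10). 10 + next roll (3) = 13. Cumulative: 13
Frame 2: OPEN (3+6=9). Cumulative: 22
Frame 3: STRIKE. 10 + next two rolls (2+4) = 16. Cumulative: 38
Frame 4: OPEN (2+4=6). Cumulative: 44
Frame 5: SPARE (0+10=10). 10 + next roll (10) = 20. Cumulative: 64
Frame 6: STRIKE. 10 + next two rolls (7+0) = 17. Cumulative: 81
Frame 7: OPEN (7+0=7). Cumulative: 88
Frame 8: SPARE (7+3=10). 10 + next roll (4) = 14. Cumulative: 102
Frame 9: SPARE (4+6=10). 10 + next roll (10) = 20. Cumulative: 122
Frame 10: STRIKE. Sum of all frame-10 rolls (10+5+3) = 18. Cumulative: 140

Answer: 140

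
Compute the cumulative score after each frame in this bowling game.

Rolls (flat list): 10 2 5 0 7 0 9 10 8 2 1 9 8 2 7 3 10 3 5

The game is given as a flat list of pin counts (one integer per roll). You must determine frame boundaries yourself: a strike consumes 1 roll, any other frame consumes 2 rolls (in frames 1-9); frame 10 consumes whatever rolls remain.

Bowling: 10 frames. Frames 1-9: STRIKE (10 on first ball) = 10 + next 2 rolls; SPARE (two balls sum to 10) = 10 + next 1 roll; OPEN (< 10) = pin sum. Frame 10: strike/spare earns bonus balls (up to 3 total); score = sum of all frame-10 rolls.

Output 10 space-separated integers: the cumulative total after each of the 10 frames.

Frame 1: STRIKE. 10 + next two rolls (2+5) = 17. Cumulative: 17
Frame 2: OPEN (2+5=7). Cumulative: 24
Frame 3: OPEN (0+7=7). Cumulative: 31
Frame 4: OPEN (0+9=9). Cumulative: 40
Frame 5: STRIKE. 10 + next two rolls (8+2) = 20. Cumulative: 60
Frame 6: SPARE (8+2=10). 10 + next roll (1) = 11. Cumulative: 71
Frame 7: SPARE (1+9=10). 10 + next roll (8) = 18. Cumulative: 89
Frame 8: SPARE (8+2=10). 10 + next roll (7) = 17. Cumulative: 106
Frame 9: SPARE (7+3=10). 10 + next roll (10) = 20. Cumulative: 126
Frame 10: STRIKE. Sum of all frame-10 rolls (10+3+5) = 18. Cumulative: 144

Answer: 17 24 31 40 60 71 89 106 126 144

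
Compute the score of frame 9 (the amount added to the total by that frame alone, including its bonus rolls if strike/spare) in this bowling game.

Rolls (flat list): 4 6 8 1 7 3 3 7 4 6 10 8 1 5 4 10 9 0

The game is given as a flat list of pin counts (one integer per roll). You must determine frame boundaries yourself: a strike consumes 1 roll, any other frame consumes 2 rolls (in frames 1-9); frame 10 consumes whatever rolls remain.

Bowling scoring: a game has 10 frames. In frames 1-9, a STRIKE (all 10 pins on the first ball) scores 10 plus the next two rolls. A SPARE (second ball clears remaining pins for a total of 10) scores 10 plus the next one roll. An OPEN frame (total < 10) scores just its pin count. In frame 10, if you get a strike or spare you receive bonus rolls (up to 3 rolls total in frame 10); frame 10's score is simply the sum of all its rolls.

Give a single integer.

Answer: 19

Derivation:
Frame 1: SPARE (4+6=10). 10 + next roll (8) = 18. Cumulative: 18
Frame 2: OPEN (8+1=9). Cumulative: 27
Frame 3: SPARE (7+3=10). 10 + next roll (3) = 13. Cumulative: 40
Frame 4: SPARE (3+7=10). 10 + next roll (4) = 14. Cumulative: 54
Frame 5: SPARE (4+6=10). 10 + next roll (10) = 20. Cumulative: 74
Frame 6: STRIKE. 10 + next two rolls (8+1) = 19. Cumulative: 93
Frame 7: OPEN (8+1=9). Cumulative: 102
Frame 8: OPEN (5+4=9). Cumulative: 111
Frame 9: STRIKE. 10 + next two rolls (9+0) = 19. Cumulative: 130
Frame 10: OPEN. Sum of all frame-10 rolls (9+0) = 9. Cumulative: 139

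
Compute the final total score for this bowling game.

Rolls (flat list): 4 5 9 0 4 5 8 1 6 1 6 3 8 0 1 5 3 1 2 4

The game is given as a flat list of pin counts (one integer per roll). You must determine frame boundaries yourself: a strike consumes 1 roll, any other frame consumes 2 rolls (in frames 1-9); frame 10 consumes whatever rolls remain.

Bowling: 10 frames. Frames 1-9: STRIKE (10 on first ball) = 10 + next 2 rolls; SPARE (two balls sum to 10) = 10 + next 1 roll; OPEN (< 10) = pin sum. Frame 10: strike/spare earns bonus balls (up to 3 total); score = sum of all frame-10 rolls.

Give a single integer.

Answer: 76

Derivation:
Frame 1: OPEN (4+5=9). Cumulative: 9
Frame 2: OPEN (9+0=9). Cumulative: 18
Frame 3: OPEN (4+5=9). Cumulative: 27
Frame 4: OPEN (8+1=9). Cumulative: 36
Frame 5: OPEN (6+1=7). Cumulative: 43
Frame 6: OPEN (6+3=9). Cumulative: 52
Frame 7: OPEN (8+0=8). Cumulative: 60
Frame 8: OPEN (1+5=6). Cumulative: 66
Frame 9: OPEN (3+1=4). Cumulative: 70
Frame 10: OPEN. Sum of all frame-10 rolls (2+4) = 6. Cumulative: 76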